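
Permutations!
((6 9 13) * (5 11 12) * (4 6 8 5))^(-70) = (4 9 8 11)(5 12 6 13)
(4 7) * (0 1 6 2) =[1, 6, 0, 3, 7, 5, 2, 4] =(0 1 6 2)(4 7)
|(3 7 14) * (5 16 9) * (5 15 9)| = |(3 7 14)(5 16)(9 15)| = 6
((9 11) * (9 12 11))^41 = (11 12)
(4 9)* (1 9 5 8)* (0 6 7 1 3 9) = (0 6 7 1)(3 9 4 5 8) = [6, 0, 2, 9, 5, 8, 7, 1, 3, 4]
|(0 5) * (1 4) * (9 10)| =2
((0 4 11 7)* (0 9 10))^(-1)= (0 10 9 7 11 4)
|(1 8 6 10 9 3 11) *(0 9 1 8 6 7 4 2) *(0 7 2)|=24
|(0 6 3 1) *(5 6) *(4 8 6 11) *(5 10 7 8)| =|(0 10 7 8 6 3 1)(4 5 11)| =21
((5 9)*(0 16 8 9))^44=((0 16 8 9 5))^44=(0 5 9 8 16)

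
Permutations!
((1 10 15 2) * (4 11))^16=(15)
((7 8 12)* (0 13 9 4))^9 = (0 13 9 4)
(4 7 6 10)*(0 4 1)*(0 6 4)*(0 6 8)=(0 6 10 1 8)(4 7)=[6, 8, 2, 3, 7, 5, 10, 4, 0, 9, 1]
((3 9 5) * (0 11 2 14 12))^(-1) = (0 12 14 2 11)(3 5 9)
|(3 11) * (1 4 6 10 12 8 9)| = |(1 4 6 10 12 8 9)(3 11)| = 14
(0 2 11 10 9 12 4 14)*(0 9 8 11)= [2, 1, 0, 3, 14, 5, 6, 7, 11, 12, 8, 10, 4, 13, 9]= (0 2)(4 14 9 12)(8 11 10)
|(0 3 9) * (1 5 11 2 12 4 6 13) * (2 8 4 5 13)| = |(0 3 9)(1 13)(2 12 5 11 8 4 6)| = 42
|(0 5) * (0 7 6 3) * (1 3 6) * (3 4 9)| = 7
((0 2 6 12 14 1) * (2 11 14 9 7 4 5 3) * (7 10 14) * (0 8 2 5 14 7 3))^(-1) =((0 11 3 5)(1 8 2 6 12 9 10 7 4 14))^(-1) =(0 5 3 11)(1 14 4 7 10 9 12 6 2 8)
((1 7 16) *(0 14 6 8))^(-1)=((0 14 6 8)(1 7 16))^(-1)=(0 8 6 14)(1 16 7)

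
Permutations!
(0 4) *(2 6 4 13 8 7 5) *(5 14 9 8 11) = [13, 1, 6, 3, 0, 2, 4, 14, 7, 8, 10, 5, 12, 11, 9] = (0 13 11 5 2 6 4)(7 14 9 8)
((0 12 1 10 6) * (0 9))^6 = (12)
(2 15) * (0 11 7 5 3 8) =(0 11 7 5 3 8)(2 15) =[11, 1, 15, 8, 4, 3, 6, 5, 0, 9, 10, 7, 12, 13, 14, 2]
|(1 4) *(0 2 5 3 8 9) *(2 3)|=|(0 3 8 9)(1 4)(2 5)|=4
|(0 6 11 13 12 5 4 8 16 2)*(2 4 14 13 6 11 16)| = 28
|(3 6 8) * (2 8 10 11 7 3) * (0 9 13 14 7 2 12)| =|(0 9 13 14 7 3 6 10 11 2 8 12)| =12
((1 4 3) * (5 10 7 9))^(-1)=(1 3 4)(5 9 7 10)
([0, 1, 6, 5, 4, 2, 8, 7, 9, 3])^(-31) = (2 5 3 9 8 6)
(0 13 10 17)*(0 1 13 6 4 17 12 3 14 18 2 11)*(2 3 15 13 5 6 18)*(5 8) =(0 18 3 14 2 11)(1 8 5 6 4 17)(10 12 15 13) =[18, 8, 11, 14, 17, 6, 4, 7, 5, 9, 12, 0, 15, 10, 2, 13, 16, 1, 3]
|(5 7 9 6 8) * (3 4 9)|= |(3 4 9 6 8 5 7)|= 7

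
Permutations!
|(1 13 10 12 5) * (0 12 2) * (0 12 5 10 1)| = |(0 5)(1 13)(2 12 10)| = 6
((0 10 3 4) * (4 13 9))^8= (0 3 9)(4 10 13)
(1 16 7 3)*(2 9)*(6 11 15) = (1 16 7 3)(2 9)(6 11 15) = [0, 16, 9, 1, 4, 5, 11, 3, 8, 2, 10, 15, 12, 13, 14, 6, 7]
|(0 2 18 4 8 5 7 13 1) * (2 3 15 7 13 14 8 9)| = 36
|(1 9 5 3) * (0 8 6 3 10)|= |(0 8 6 3 1 9 5 10)|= 8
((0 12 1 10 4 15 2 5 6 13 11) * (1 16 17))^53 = ((0 12 16 17 1 10 4 15 2 5 6 13 11))^53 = (0 12 16 17 1 10 4 15 2 5 6 13 11)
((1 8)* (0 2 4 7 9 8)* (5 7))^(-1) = (0 1 8 9 7 5 4 2)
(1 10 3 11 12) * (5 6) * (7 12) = (1 10 3 11 7 12)(5 6) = [0, 10, 2, 11, 4, 6, 5, 12, 8, 9, 3, 7, 1]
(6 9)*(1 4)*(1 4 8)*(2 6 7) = [0, 8, 6, 3, 4, 5, 9, 2, 1, 7] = (1 8)(2 6 9 7)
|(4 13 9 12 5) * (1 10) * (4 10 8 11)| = |(1 8 11 4 13 9 12 5 10)| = 9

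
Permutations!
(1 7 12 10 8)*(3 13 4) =(1 7 12 10 8)(3 13 4) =[0, 7, 2, 13, 3, 5, 6, 12, 1, 9, 8, 11, 10, 4]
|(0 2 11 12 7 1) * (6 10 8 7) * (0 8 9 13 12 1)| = |(0 2 11 1 8 7)(6 10 9 13 12)| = 30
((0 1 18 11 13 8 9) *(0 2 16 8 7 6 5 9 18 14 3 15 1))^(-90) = (18)(1 3)(14 15)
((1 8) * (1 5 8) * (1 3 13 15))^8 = ((1 3 13 15)(5 8))^8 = (15)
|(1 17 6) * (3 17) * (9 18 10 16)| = 4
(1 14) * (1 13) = (1 14 13) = [0, 14, 2, 3, 4, 5, 6, 7, 8, 9, 10, 11, 12, 1, 13]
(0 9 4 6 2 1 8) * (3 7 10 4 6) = (0 9 6 2 1 8)(3 7 10 4) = [9, 8, 1, 7, 3, 5, 2, 10, 0, 6, 4]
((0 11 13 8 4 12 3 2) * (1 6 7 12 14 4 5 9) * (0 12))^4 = ((0 11 13 8 5 9 1 6 7)(2 12 3)(4 14))^4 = (14)(0 5 7 8 6 13 1 11 9)(2 12 3)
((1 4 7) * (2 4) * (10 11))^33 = (1 2 4 7)(10 11)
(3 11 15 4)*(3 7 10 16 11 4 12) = (3 4 7 10 16 11 15 12) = [0, 1, 2, 4, 7, 5, 6, 10, 8, 9, 16, 15, 3, 13, 14, 12, 11]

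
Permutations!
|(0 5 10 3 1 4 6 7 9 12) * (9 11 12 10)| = |(0 5 9 10 3 1 4 6 7 11 12)| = 11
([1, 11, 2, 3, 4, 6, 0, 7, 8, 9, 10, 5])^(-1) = (0 6 5 11 1)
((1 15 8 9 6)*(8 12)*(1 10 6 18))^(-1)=(1 18 9 8 12 15)(6 10)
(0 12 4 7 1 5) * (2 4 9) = [12, 5, 4, 3, 7, 0, 6, 1, 8, 2, 10, 11, 9] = (0 12 9 2 4 7 1 5)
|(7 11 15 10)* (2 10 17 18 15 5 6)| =6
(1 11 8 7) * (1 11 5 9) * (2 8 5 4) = (1 4 2 8 7 11 5 9) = [0, 4, 8, 3, 2, 9, 6, 11, 7, 1, 10, 5]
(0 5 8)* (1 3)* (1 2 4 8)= (0 5 1 3 2 4 8)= [5, 3, 4, 2, 8, 1, 6, 7, 0]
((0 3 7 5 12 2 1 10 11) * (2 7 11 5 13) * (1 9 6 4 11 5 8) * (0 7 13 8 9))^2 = (0 5 13)(1 9 4 7)(2 3 12)(6 11 8 10)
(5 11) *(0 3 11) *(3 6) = (0 6 3 11 5) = [6, 1, 2, 11, 4, 0, 3, 7, 8, 9, 10, 5]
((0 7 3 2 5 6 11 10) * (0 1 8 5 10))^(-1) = (0 11 6 5 8 1 10 2 3 7)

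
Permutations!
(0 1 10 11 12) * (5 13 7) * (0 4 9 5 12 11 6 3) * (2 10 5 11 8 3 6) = (0 1 5 13 7 12 4 9 11 8 3)(2 10) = [1, 5, 10, 0, 9, 13, 6, 12, 3, 11, 2, 8, 4, 7]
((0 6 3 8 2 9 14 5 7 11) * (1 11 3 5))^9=(0 1 9 8 7 6 11 14 2 3 5)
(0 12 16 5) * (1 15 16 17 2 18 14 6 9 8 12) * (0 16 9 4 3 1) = [0, 15, 18, 1, 3, 16, 4, 7, 12, 8, 10, 11, 17, 13, 6, 9, 5, 2, 14] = (1 15 9 8 12 17 2 18 14 6 4 3)(5 16)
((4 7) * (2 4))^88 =(2 4 7)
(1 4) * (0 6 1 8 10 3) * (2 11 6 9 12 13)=(0 9 12 13 2 11 6 1 4 8 10 3)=[9, 4, 11, 0, 8, 5, 1, 7, 10, 12, 3, 6, 13, 2]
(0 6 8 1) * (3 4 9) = [6, 0, 2, 4, 9, 5, 8, 7, 1, 3] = (0 6 8 1)(3 4 9)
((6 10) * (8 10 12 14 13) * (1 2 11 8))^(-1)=(1 13 14 12 6 10 8 11 2)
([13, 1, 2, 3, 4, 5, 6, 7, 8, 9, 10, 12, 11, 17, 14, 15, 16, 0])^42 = [0, 1, 2, 3, 4, 5, 6, 7, 8, 9, 10, 11, 12, 13, 14, 15, 16, 17]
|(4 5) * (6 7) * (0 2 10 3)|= 4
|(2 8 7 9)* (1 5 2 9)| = 5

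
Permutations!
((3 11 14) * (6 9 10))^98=(3 14 11)(6 10 9)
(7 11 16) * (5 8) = [0, 1, 2, 3, 4, 8, 6, 11, 5, 9, 10, 16, 12, 13, 14, 15, 7] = (5 8)(7 11 16)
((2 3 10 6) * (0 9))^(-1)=((0 9)(2 3 10 6))^(-1)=(0 9)(2 6 10 3)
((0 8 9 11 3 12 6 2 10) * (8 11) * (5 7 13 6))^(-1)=(0 10 2 6 13 7 5 12 3 11)(8 9)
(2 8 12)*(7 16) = (2 8 12)(7 16) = [0, 1, 8, 3, 4, 5, 6, 16, 12, 9, 10, 11, 2, 13, 14, 15, 7]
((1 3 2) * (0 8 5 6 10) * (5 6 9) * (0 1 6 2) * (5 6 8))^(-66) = (0 10 5 1 9 3 6)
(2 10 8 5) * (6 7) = (2 10 8 5)(6 7) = [0, 1, 10, 3, 4, 2, 7, 6, 5, 9, 8]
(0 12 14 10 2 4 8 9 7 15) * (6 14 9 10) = (0 12 9 7 15)(2 4 8 10)(6 14) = [12, 1, 4, 3, 8, 5, 14, 15, 10, 7, 2, 11, 9, 13, 6, 0]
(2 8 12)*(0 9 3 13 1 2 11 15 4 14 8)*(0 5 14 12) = (0 9 3 13 1 2 5 14 8)(4 12 11 15) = [9, 2, 5, 13, 12, 14, 6, 7, 0, 3, 10, 15, 11, 1, 8, 4]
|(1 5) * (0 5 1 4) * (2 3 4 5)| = 4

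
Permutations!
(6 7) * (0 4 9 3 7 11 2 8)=[4, 1, 8, 7, 9, 5, 11, 6, 0, 3, 10, 2]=(0 4 9 3 7 6 11 2 8)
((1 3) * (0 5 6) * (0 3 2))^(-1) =(0 2 1 3 6 5)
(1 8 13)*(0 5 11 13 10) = (0 5 11 13 1 8 10) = [5, 8, 2, 3, 4, 11, 6, 7, 10, 9, 0, 13, 12, 1]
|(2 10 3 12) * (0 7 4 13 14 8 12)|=10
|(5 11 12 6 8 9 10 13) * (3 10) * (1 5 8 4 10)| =11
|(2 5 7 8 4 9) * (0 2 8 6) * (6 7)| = 12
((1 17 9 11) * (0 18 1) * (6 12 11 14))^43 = ((0 18 1 17 9 14 6 12 11))^43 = (0 12 14 17 18 11 6 9 1)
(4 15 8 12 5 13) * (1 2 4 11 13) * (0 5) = (0 5 1 2 4 15 8 12)(11 13) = [5, 2, 4, 3, 15, 1, 6, 7, 12, 9, 10, 13, 0, 11, 14, 8]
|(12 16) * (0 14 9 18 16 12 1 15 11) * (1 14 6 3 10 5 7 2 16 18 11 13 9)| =|(18)(0 6 3 10 5 7 2 16 14 1 15 13 9 11)| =14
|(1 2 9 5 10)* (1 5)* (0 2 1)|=6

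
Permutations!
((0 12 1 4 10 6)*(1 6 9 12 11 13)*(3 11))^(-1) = ((0 3 11 13 1 4 10 9 12 6))^(-1) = (0 6 12 9 10 4 1 13 11 3)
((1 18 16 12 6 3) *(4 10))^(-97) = ((1 18 16 12 6 3)(4 10))^(-97) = (1 3 6 12 16 18)(4 10)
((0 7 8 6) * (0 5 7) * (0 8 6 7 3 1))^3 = ((0 8 7 6 5 3 1))^3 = (0 6 1 7 3 8 5)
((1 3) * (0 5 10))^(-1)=(0 10 5)(1 3)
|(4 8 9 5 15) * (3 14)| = 10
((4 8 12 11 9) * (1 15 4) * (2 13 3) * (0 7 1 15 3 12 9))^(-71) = (0 7 1 3 2 13 12 11)(4 8 9 15)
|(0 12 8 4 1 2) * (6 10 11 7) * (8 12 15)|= 12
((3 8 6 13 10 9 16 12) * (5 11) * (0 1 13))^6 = ((0 1 13 10 9 16 12 3 8 6)(5 11))^6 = (0 12 13 8 9)(1 3 10 6 16)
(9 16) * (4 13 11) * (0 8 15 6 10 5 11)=(0 8 15 6 10 5 11 4 13)(9 16)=[8, 1, 2, 3, 13, 11, 10, 7, 15, 16, 5, 4, 12, 0, 14, 6, 9]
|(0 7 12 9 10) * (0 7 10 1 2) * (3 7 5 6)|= 10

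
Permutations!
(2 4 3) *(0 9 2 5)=(0 9 2 4 3 5)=[9, 1, 4, 5, 3, 0, 6, 7, 8, 2]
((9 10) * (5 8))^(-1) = ((5 8)(9 10))^(-1) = (5 8)(9 10)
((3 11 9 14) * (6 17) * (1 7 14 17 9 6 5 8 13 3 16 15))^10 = (3 6 17 8)(5 13 11 9)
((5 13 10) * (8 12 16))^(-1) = (5 10 13)(8 16 12) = ((5 13 10)(8 12 16))^(-1)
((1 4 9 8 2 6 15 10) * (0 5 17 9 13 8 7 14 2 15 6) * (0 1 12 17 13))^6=((0 5 13 8 15 10 12 17 9 7 14 2 1 4))^6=(0 12 1 15 14 13 9)(2 8 7 5 17 4 10)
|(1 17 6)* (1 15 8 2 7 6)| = 10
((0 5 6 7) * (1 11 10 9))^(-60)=(11)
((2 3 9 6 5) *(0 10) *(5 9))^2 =(10)(2 5 3)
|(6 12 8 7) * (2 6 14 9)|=|(2 6 12 8 7 14 9)|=7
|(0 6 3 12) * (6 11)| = 5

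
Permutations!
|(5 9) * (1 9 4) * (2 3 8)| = 12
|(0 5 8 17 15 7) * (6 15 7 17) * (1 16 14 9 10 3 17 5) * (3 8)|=13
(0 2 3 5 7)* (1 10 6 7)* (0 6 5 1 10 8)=[2, 8, 3, 1, 4, 10, 7, 6, 0, 9, 5]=(0 2 3 1 8)(5 10)(6 7)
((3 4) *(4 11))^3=((3 11 4))^3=(11)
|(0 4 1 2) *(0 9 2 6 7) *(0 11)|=|(0 4 1 6 7 11)(2 9)|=6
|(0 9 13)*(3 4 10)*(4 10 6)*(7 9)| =4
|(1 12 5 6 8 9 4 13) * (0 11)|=8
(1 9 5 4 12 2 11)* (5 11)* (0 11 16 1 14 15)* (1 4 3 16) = (0 11 14 15)(1 9)(2 5 3 16 4 12) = [11, 9, 5, 16, 12, 3, 6, 7, 8, 1, 10, 14, 2, 13, 15, 0, 4]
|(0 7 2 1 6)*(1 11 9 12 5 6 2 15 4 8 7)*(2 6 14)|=|(0 1 6)(2 11 9 12 5 14)(4 8 7 15)|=12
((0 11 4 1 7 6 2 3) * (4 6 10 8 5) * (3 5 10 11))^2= ((0 3)(1 7 11 6 2 5 4)(8 10))^2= (1 11 2 4 7 6 5)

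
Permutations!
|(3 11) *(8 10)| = 2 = |(3 11)(8 10)|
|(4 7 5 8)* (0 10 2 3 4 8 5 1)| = 7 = |(0 10 2 3 4 7 1)|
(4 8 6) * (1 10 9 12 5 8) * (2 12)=(1 10 9 2 12 5 8 6 4)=[0, 10, 12, 3, 1, 8, 4, 7, 6, 2, 9, 11, 5]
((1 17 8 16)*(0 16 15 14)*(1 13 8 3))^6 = (17)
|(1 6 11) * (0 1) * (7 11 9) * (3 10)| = 6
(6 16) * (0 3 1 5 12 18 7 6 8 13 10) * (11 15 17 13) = (0 3 1 5 12 18 7 6 16 8 11 15 17 13 10) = [3, 5, 2, 1, 4, 12, 16, 6, 11, 9, 0, 15, 18, 10, 14, 17, 8, 13, 7]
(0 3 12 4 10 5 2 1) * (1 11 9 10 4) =(0 3 12 1)(2 11 9 10 5) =[3, 0, 11, 12, 4, 2, 6, 7, 8, 10, 5, 9, 1]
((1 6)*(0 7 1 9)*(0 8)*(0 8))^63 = ((0 7 1 6 9))^63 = (0 6 7 9 1)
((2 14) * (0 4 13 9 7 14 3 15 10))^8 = ((0 4 13 9 7 14 2 3 15 10))^8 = (0 15 2 7 13)(3 14 9 4 10)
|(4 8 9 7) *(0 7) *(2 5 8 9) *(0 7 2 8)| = |(0 2 5)(4 9 7)| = 3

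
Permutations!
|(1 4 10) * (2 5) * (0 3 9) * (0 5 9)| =6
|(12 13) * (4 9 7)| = |(4 9 7)(12 13)| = 6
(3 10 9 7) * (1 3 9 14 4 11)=(1 3 10 14 4 11)(7 9)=[0, 3, 2, 10, 11, 5, 6, 9, 8, 7, 14, 1, 12, 13, 4]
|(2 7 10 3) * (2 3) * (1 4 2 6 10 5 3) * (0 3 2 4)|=6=|(0 3 1)(2 7 5)(6 10)|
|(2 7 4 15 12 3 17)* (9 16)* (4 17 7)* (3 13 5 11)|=|(2 4 15 12 13 5 11 3 7 17)(9 16)|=10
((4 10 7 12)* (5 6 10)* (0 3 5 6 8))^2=((0 3 5 8)(4 6 10 7 12))^2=(0 5)(3 8)(4 10 12 6 7)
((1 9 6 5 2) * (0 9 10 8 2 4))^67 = (0 6 4 9 5)(1 2 8 10)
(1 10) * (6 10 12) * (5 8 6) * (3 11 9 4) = (1 12 5 8 6 10)(3 11 9 4) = [0, 12, 2, 11, 3, 8, 10, 7, 6, 4, 1, 9, 5]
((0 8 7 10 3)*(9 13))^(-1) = (0 3 10 7 8)(9 13)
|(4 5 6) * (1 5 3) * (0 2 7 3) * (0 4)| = |(0 2 7 3 1 5 6)| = 7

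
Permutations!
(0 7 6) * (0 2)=(0 7 6 2)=[7, 1, 0, 3, 4, 5, 2, 6]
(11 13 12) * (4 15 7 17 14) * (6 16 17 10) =(4 15 7 10 6 16 17 14)(11 13 12) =[0, 1, 2, 3, 15, 5, 16, 10, 8, 9, 6, 13, 11, 12, 4, 7, 17, 14]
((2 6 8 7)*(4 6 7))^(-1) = (2 7)(4 8 6)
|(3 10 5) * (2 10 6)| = |(2 10 5 3 6)| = 5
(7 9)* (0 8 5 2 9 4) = (0 8 5 2 9 7 4) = [8, 1, 9, 3, 0, 2, 6, 4, 5, 7]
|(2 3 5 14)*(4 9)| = 4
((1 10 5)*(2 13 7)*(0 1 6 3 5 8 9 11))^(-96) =((0 1 10 8 9 11)(2 13 7)(3 5 6))^(-96) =(13)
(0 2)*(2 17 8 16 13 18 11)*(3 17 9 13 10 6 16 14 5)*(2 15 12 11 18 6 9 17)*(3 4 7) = [17, 1, 0, 2, 7, 4, 16, 3, 14, 13, 9, 15, 11, 6, 5, 12, 10, 8, 18] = (18)(0 17 8 14 5 4 7 3 2)(6 16 10 9 13)(11 15 12)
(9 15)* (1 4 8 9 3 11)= (1 4 8 9 15 3 11)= [0, 4, 2, 11, 8, 5, 6, 7, 9, 15, 10, 1, 12, 13, 14, 3]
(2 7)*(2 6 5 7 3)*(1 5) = [0, 5, 3, 2, 4, 7, 1, 6] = (1 5 7 6)(2 3)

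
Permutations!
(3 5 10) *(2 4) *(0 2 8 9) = [2, 1, 4, 5, 8, 10, 6, 7, 9, 0, 3] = (0 2 4 8 9)(3 5 10)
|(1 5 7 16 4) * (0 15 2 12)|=20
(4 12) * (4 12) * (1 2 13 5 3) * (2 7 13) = (1 7 13 5 3) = [0, 7, 2, 1, 4, 3, 6, 13, 8, 9, 10, 11, 12, 5]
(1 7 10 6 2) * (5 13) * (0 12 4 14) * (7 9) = (0 12 4 14)(1 9 7 10 6 2)(5 13) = [12, 9, 1, 3, 14, 13, 2, 10, 8, 7, 6, 11, 4, 5, 0]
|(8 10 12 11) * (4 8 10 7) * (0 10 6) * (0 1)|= |(0 10 12 11 6 1)(4 8 7)|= 6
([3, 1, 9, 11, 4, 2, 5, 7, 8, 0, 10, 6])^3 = [6, 1, 3, 5, 4, 0, 9, 7, 8, 11, 10, 2]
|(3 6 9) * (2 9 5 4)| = |(2 9 3 6 5 4)| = 6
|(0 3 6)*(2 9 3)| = 5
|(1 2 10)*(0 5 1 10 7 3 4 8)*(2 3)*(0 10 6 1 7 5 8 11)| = 24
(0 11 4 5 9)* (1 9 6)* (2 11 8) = [8, 9, 11, 3, 5, 6, 1, 7, 2, 0, 10, 4] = (0 8 2 11 4 5 6 1 9)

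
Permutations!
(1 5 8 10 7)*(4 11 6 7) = (1 5 8 10 4 11 6 7) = [0, 5, 2, 3, 11, 8, 7, 1, 10, 9, 4, 6]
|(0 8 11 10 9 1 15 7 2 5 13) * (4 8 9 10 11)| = 8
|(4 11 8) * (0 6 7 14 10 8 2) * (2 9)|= 10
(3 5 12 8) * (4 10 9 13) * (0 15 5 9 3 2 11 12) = [15, 1, 11, 9, 10, 0, 6, 7, 2, 13, 3, 12, 8, 4, 14, 5] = (0 15 5)(2 11 12 8)(3 9 13 4 10)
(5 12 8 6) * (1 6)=[0, 6, 2, 3, 4, 12, 5, 7, 1, 9, 10, 11, 8]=(1 6 5 12 8)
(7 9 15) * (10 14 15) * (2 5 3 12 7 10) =(2 5 3 12 7 9)(10 14 15) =[0, 1, 5, 12, 4, 3, 6, 9, 8, 2, 14, 11, 7, 13, 15, 10]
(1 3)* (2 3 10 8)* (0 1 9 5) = [1, 10, 3, 9, 4, 0, 6, 7, 2, 5, 8] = (0 1 10 8 2 3 9 5)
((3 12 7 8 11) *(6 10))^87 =(3 7 11 12 8)(6 10)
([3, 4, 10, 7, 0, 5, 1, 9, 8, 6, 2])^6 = [4, 6, 2, 0, 1, 5, 9, 3, 8, 7, 10]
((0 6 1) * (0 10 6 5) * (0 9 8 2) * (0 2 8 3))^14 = (0 9)(1 6 10)(3 5) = ((0 5 9 3)(1 10 6))^14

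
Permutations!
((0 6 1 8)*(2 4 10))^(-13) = (0 8 1 6)(2 10 4)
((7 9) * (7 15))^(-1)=(7 15 9)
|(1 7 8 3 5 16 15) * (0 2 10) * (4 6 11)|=21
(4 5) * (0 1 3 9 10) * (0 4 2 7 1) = (1 3 9 10 4 5 2 7) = [0, 3, 7, 9, 5, 2, 6, 1, 8, 10, 4]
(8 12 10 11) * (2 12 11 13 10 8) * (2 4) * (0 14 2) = [14, 1, 12, 3, 0, 5, 6, 7, 11, 9, 13, 4, 8, 10, 2] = (0 14 2 12 8 11 4)(10 13)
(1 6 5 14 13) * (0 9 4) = (0 9 4)(1 6 5 14 13) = [9, 6, 2, 3, 0, 14, 5, 7, 8, 4, 10, 11, 12, 1, 13]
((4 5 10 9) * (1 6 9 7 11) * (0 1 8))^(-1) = (0 8 11 7 10 5 4 9 6 1)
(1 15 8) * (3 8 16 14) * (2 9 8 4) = (1 15 16 14 3 4 2 9 8) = [0, 15, 9, 4, 2, 5, 6, 7, 1, 8, 10, 11, 12, 13, 3, 16, 14]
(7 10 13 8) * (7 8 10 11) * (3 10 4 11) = (3 10 13 4 11 7) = [0, 1, 2, 10, 11, 5, 6, 3, 8, 9, 13, 7, 12, 4]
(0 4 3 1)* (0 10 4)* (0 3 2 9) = [3, 10, 9, 1, 2, 5, 6, 7, 8, 0, 4] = (0 3 1 10 4 2 9)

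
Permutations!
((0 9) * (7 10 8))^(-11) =(0 9)(7 10 8)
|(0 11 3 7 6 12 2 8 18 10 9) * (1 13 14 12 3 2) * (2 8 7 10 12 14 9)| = |(0 11 8 18 12 1 13 9)(2 7 6 3 10)| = 40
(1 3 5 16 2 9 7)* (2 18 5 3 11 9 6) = (1 11 9 7)(2 6)(5 16 18) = [0, 11, 6, 3, 4, 16, 2, 1, 8, 7, 10, 9, 12, 13, 14, 15, 18, 17, 5]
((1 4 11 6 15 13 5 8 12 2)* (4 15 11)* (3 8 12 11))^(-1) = (1 2 12 5 13 15)(3 6 11 8)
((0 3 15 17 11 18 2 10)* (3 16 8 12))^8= (0 18 15 8 10 11 3 16 2 17 12)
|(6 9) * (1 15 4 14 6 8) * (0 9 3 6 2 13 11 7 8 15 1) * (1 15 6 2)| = 36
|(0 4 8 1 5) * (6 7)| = |(0 4 8 1 5)(6 7)| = 10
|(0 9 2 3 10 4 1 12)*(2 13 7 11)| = |(0 9 13 7 11 2 3 10 4 1 12)| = 11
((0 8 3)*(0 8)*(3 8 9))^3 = (3 9)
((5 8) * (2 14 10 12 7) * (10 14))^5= (14)(2 10 12 7)(5 8)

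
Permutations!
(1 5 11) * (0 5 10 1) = (0 5 11)(1 10) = [5, 10, 2, 3, 4, 11, 6, 7, 8, 9, 1, 0]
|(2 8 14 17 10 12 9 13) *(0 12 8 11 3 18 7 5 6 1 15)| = |(0 12 9 13 2 11 3 18 7 5 6 1 15)(8 14 17 10)| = 52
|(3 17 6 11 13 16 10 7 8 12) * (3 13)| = |(3 17 6 11)(7 8 12 13 16 10)| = 12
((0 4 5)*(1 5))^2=(0 1)(4 5)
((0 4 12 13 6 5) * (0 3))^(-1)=(0 3 5 6 13 12 4)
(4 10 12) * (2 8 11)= (2 8 11)(4 10 12)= [0, 1, 8, 3, 10, 5, 6, 7, 11, 9, 12, 2, 4]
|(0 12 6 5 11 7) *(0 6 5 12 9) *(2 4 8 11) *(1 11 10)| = 10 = |(0 9)(1 11 7 6 12 5 2 4 8 10)|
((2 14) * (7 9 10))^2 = (14)(7 10 9)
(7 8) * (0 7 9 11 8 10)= (0 7 10)(8 9 11)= [7, 1, 2, 3, 4, 5, 6, 10, 9, 11, 0, 8]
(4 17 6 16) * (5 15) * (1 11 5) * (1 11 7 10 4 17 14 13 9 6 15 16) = (1 7 10 4 14 13 9 6)(5 16 17 15 11) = [0, 7, 2, 3, 14, 16, 1, 10, 8, 6, 4, 5, 12, 9, 13, 11, 17, 15]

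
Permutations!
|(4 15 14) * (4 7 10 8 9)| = |(4 15 14 7 10 8 9)| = 7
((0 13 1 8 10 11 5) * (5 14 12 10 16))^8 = (0 1 16)(5 13 8)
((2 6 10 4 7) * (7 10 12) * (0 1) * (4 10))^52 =(12)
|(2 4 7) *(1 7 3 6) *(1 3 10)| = |(1 7 2 4 10)(3 6)| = 10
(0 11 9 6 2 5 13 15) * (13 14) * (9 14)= (0 11 14 13 15)(2 5 9 6)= [11, 1, 5, 3, 4, 9, 2, 7, 8, 6, 10, 14, 12, 15, 13, 0]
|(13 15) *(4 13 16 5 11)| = |(4 13 15 16 5 11)| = 6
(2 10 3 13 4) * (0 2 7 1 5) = (0 2 10 3 13 4 7 1 5) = [2, 5, 10, 13, 7, 0, 6, 1, 8, 9, 3, 11, 12, 4]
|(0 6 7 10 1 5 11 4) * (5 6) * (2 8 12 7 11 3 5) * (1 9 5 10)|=|(0 2 8 12 7 1 6 11 4)(3 10 9 5)|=36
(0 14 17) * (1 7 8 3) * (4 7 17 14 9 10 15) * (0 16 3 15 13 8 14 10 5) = [9, 17, 2, 1, 7, 0, 6, 14, 15, 5, 13, 11, 12, 8, 10, 4, 3, 16] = (0 9 5)(1 17 16 3)(4 7 14 10 13 8 15)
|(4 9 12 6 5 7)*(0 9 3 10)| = |(0 9 12 6 5 7 4 3 10)| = 9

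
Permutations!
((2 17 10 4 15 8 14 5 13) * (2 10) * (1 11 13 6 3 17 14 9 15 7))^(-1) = (1 7 4 10 13 11)(2 17 3 6 5 14)(8 15 9)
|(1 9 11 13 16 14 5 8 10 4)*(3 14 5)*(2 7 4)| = |(1 9 11 13 16 5 8 10 2 7 4)(3 14)| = 22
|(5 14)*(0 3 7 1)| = 4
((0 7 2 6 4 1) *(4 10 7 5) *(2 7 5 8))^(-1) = (0 1 4 5 10 6 2 8)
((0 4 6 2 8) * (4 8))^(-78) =(8)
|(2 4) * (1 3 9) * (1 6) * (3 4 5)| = 7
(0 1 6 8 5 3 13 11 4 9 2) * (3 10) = (0 1 6 8 5 10 3 13 11 4 9 2) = [1, 6, 0, 13, 9, 10, 8, 7, 5, 2, 3, 4, 12, 11]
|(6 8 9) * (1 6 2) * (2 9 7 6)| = |(9)(1 2)(6 8 7)| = 6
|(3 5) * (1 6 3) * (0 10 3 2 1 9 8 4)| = |(0 10 3 5 9 8 4)(1 6 2)| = 21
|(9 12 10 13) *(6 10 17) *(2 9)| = |(2 9 12 17 6 10 13)| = 7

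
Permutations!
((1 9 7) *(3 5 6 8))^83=((1 9 7)(3 5 6 8))^83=(1 7 9)(3 8 6 5)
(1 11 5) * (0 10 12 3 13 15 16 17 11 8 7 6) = (0 10 12 3 13 15 16 17 11 5 1 8 7 6) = [10, 8, 2, 13, 4, 1, 0, 6, 7, 9, 12, 5, 3, 15, 14, 16, 17, 11]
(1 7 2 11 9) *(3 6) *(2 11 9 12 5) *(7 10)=(1 10 7 11 12 5 2 9)(3 6)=[0, 10, 9, 6, 4, 2, 3, 11, 8, 1, 7, 12, 5]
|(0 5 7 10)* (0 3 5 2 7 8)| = |(0 2 7 10 3 5 8)| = 7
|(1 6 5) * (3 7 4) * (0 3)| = 12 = |(0 3 7 4)(1 6 5)|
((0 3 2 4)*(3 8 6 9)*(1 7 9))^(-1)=((0 8 6 1 7 9 3 2 4))^(-1)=(0 4 2 3 9 7 1 6 8)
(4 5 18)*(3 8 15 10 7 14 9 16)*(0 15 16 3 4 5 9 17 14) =[15, 1, 2, 8, 9, 18, 6, 0, 16, 3, 7, 11, 12, 13, 17, 10, 4, 14, 5] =(0 15 10 7)(3 8 16 4 9)(5 18)(14 17)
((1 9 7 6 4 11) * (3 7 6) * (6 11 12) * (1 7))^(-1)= (1 3 7 11 9)(4 6 12)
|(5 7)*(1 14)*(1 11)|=|(1 14 11)(5 7)|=6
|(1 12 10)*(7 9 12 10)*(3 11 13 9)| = 6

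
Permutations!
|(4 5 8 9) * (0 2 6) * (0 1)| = 4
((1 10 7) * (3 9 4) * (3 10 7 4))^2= ((1 7)(3 9)(4 10))^2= (10)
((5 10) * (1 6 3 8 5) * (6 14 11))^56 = ((1 14 11 6 3 8 5 10))^56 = (14)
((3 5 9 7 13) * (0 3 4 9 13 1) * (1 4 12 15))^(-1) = ((0 3 5 13 12 15 1)(4 9 7))^(-1) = (0 1 15 12 13 5 3)(4 7 9)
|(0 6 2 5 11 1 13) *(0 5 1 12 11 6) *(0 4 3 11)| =|(0 4 3 11 12)(1 13 5 6 2)| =5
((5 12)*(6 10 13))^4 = ((5 12)(6 10 13))^4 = (6 10 13)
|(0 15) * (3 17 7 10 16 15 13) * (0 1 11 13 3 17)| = 8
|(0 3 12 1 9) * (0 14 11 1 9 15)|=8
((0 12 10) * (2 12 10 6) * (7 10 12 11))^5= (0 7 2 12 10 11 6)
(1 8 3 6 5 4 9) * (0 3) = (0 3 6 5 4 9 1 8) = [3, 8, 2, 6, 9, 4, 5, 7, 0, 1]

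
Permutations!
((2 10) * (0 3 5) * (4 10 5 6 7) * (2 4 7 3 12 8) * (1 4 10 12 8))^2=((0 8 2 5)(1 4 12)(3 6))^2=(0 2)(1 12 4)(5 8)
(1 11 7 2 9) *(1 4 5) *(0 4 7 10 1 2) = (0 4 5 2 9 7)(1 11 10) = [4, 11, 9, 3, 5, 2, 6, 0, 8, 7, 1, 10]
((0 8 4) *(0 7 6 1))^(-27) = ((0 8 4 7 6 1))^(-27) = (0 7)(1 4)(6 8)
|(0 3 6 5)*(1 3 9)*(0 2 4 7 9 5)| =9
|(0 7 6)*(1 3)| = 6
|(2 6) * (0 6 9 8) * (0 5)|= |(0 6 2 9 8 5)|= 6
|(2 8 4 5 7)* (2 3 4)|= 4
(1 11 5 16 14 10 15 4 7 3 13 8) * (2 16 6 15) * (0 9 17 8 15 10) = (0 9 17 8 1 11 5 6 10 2 16 14)(3 13 15 4 7) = [9, 11, 16, 13, 7, 6, 10, 3, 1, 17, 2, 5, 12, 15, 0, 4, 14, 8]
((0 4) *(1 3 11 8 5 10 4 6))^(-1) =(0 4 10 5 8 11 3 1 6)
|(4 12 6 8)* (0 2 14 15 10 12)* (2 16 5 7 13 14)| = |(0 16 5 7 13 14 15 10 12 6 8 4)| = 12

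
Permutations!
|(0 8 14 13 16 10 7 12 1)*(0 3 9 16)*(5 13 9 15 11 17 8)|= |(0 5 13)(1 3 15 11 17 8 14 9 16 10 7 12)|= 12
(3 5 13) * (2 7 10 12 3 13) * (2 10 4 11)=(13)(2 7 4 11)(3 5 10 12)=[0, 1, 7, 5, 11, 10, 6, 4, 8, 9, 12, 2, 3, 13]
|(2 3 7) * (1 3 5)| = |(1 3 7 2 5)| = 5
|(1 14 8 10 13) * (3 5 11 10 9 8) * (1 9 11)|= 20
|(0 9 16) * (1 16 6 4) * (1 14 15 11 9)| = |(0 1 16)(4 14 15 11 9 6)| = 6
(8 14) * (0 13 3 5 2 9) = (0 13 3 5 2 9)(8 14) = [13, 1, 9, 5, 4, 2, 6, 7, 14, 0, 10, 11, 12, 3, 8]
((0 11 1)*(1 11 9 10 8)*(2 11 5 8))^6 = (0 8 11 10)(1 5 2 9)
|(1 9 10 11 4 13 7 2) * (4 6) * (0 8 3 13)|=|(0 8 3 13 7 2 1 9 10 11 6 4)|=12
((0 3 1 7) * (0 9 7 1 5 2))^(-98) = (9)(0 5)(2 3)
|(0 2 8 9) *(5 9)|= 5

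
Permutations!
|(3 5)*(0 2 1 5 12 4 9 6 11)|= |(0 2 1 5 3 12 4 9 6 11)|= 10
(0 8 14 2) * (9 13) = (0 8 14 2)(9 13) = [8, 1, 0, 3, 4, 5, 6, 7, 14, 13, 10, 11, 12, 9, 2]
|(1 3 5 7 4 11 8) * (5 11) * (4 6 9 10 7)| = |(1 3 11 8)(4 5)(6 9 10 7)| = 4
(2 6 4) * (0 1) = (0 1)(2 6 4) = [1, 0, 6, 3, 2, 5, 4]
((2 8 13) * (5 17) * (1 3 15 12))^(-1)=((1 3 15 12)(2 8 13)(5 17))^(-1)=(1 12 15 3)(2 13 8)(5 17)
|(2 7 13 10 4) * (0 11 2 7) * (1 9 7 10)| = 12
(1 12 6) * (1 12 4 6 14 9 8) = (1 4 6 12 14 9 8) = [0, 4, 2, 3, 6, 5, 12, 7, 1, 8, 10, 11, 14, 13, 9]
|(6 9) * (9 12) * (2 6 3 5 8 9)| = 12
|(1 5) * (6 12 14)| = 6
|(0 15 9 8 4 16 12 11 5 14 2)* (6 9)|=|(0 15 6 9 8 4 16 12 11 5 14 2)|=12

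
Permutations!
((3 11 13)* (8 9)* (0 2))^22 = (3 11 13)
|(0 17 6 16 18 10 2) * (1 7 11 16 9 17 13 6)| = 12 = |(0 13 6 9 17 1 7 11 16 18 10 2)|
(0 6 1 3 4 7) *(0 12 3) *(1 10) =[6, 0, 2, 4, 7, 5, 10, 12, 8, 9, 1, 11, 3] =(0 6 10 1)(3 4 7 12)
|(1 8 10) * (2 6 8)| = 5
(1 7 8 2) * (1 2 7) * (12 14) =(7 8)(12 14) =[0, 1, 2, 3, 4, 5, 6, 8, 7, 9, 10, 11, 14, 13, 12]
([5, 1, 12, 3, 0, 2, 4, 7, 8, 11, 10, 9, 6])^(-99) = [12, 1, 4, 3, 2, 6, 5, 7, 8, 11, 10, 9, 0]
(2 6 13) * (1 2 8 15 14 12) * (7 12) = (1 2 6 13 8 15 14 7 12) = [0, 2, 6, 3, 4, 5, 13, 12, 15, 9, 10, 11, 1, 8, 7, 14]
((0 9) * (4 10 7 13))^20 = (13)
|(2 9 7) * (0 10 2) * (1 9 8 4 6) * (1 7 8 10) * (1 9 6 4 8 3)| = 6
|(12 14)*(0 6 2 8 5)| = |(0 6 2 8 5)(12 14)| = 10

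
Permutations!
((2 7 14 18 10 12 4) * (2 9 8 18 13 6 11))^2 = ((2 7 14 13 6 11)(4 9 8 18 10 12))^2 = (2 14 6)(4 8 10)(7 13 11)(9 18 12)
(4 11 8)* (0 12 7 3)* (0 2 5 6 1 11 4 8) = (0 12 7 3 2 5 6 1 11) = [12, 11, 5, 2, 4, 6, 1, 3, 8, 9, 10, 0, 7]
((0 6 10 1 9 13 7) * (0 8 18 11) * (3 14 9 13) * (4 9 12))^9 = ((0 6 10 1 13 7 8 18 11)(3 14 12 4 9))^9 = (18)(3 9 4 12 14)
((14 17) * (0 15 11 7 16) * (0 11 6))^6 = (17)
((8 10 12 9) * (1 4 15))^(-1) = ((1 4 15)(8 10 12 9))^(-1) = (1 15 4)(8 9 12 10)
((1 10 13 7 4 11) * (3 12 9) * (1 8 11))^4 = (1 4 7 13 10)(3 12 9) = ((1 10 13 7 4)(3 12 9)(8 11))^4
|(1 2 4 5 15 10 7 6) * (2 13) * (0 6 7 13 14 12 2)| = |(0 6 1 14 12 2 4 5 15 10 13)| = 11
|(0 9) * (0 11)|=3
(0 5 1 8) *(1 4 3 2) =(0 5 4 3 2 1 8) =[5, 8, 1, 2, 3, 4, 6, 7, 0]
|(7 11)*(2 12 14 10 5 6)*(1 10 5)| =|(1 10)(2 12 14 5 6)(7 11)| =10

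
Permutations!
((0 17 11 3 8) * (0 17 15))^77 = (0 15)(3 8 17 11)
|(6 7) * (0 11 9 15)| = |(0 11 9 15)(6 7)| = 4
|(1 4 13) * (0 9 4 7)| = |(0 9 4 13 1 7)| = 6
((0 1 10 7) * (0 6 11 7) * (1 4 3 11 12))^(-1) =((0 4 3 11 7 6 12 1 10))^(-1) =(0 10 1 12 6 7 11 3 4)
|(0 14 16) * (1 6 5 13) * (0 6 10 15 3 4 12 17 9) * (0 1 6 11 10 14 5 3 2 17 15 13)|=14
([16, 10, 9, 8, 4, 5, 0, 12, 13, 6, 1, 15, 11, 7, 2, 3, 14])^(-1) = (0 6 9 2 14 16)(1 10)(3 15 11 12 7 13 8)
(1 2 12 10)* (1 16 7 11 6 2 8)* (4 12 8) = (1 4 12 10 16 7 11 6 2 8) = [0, 4, 8, 3, 12, 5, 2, 11, 1, 9, 16, 6, 10, 13, 14, 15, 7]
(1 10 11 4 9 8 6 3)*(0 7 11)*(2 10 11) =[7, 11, 10, 1, 9, 5, 3, 2, 6, 8, 0, 4] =(0 7 2 10)(1 11 4 9 8 6 3)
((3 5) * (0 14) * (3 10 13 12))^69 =((0 14)(3 5 10 13 12))^69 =(0 14)(3 12 13 10 5)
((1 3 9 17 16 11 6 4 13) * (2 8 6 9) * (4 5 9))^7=((1 3 2 8 6 5 9 17 16 11 4 13))^7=(1 17 2 11 6 13 9 3 16 8 4 5)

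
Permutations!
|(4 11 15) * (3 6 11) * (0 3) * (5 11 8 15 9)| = 6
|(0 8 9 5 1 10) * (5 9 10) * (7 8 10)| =2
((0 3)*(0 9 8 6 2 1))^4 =(0 6 3 2 9 1 8)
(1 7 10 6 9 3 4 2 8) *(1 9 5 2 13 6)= (1 7 10)(2 8 9 3 4 13 6 5)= [0, 7, 8, 4, 13, 2, 5, 10, 9, 3, 1, 11, 12, 6]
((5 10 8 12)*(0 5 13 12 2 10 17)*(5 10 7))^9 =(0 8 7 17 10 2 5)(12 13)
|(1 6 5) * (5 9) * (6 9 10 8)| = 3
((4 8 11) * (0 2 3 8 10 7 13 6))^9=((0 2 3 8 11 4 10 7 13 6))^9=(0 6 13 7 10 4 11 8 3 2)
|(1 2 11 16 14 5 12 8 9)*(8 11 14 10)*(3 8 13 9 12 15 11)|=|(1 2 14 5 15 11 16 10 13 9)(3 8 12)|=30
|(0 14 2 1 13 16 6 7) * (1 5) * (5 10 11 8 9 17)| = |(0 14 2 10 11 8 9 17 5 1 13 16 6 7)| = 14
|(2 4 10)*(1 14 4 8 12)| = 7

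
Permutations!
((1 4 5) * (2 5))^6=(1 2)(4 5)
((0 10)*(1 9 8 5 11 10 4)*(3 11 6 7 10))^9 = ((0 4 1 9 8 5 6 7 10)(3 11))^9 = (3 11)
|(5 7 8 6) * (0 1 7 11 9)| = 8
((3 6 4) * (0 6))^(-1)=(0 3 4 6)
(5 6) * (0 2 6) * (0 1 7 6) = [2, 7, 0, 3, 4, 1, 5, 6] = (0 2)(1 7 6 5)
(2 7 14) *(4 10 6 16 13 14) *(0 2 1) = [2, 0, 7, 3, 10, 5, 16, 4, 8, 9, 6, 11, 12, 14, 1, 15, 13] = (0 2 7 4 10 6 16 13 14 1)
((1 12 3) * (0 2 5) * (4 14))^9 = ((0 2 5)(1 12 3)(4 14))^9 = (4 14)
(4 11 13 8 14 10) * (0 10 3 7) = (0 10 4 11 13 8 14 3 7) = [10, 1, 2, 7, 11, 5, 6, 0, 14, 9, 4, 13, 12, 8, 3]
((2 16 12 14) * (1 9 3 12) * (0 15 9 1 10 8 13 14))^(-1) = ((0 15 9 3 12)(2 16 10 8 13 14))^(-1) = (0 12 3 9 15)(2 14 13 8 10 16)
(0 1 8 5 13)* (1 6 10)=(0 6 10 1 8 5 13)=[6, 8, 2, 3, 4, 13, 10, 7, 5, 9, 1, 11, 12, 0]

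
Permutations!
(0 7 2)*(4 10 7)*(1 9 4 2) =(0 2)(1 9 4 10 7) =[2, 9, 0, 3, 10, 5, 6, 1, 8, 4, 7]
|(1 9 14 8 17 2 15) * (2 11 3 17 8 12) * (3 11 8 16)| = 12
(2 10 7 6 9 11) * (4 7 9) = (2 10 9 11)(4 7 6) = [0, 1, 10, 3, 7, 5, 4, 6, 8, 11, 9, 2]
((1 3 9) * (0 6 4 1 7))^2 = ((0 6 4 1 3 9 7))^2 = (0 4 3 7 6 1 9)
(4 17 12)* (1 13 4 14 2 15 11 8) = [0, 13, 15, 3, 17, 5, 6, 7, 1, 9, 10, 8, 14, 4, 2, 11, 16, 12] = (1 13 4 17 12 14 2 15 11 8)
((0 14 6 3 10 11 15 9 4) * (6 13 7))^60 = (0 3 4 6 9 7 15 13 11 14 10)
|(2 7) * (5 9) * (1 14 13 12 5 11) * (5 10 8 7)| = 11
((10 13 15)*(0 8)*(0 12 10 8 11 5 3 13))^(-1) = ((0 11 5 3 13 15 8 12 10))^(-1) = (0 10 12 8 15 13 3 5 11)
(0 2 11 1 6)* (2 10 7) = (0 10 7 2 11 1 6) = [10, 6, 11, 3, 4, 5, 0, 2, 8, 9, 7, 1]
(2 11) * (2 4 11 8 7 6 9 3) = (2 8 7 6 9 3)(4 11) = [0, 1, 8, 2, 11, 5, 9, 6, 7, 3, 10, 4]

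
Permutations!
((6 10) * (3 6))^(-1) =(3 10 6)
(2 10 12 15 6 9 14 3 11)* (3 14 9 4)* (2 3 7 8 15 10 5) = (2 5)(3 11)(4 7 8 15 6)(10 12) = [0, 1, 5, 11, 7, 2, 4, 8, 15, 9, 12, 3, 10, 13, 14, 6]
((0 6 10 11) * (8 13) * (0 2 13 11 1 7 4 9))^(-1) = (0 9 4 7 1 10 6)(2 11 8 13)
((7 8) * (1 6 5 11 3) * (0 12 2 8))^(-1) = (0 7 8 2 12)(1 3 11 5 6)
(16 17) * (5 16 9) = [0, 1, 2, 3, 4, 16, 6, 7, 8, 5, 10, 11, 12, 13, 14, 15, 17, 9] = (5 16 17 9)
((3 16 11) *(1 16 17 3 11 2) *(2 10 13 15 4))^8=(17)(1 16 10 13 15 4 2)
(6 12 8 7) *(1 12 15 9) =(1 12 8 7 6 15 9) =[0, 12, 2, 3, 4, 5, 15, 6, 7, 1, 10, 11, 8, 13, 14, 9]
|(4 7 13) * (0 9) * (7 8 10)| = |(0 9)(4 8 10 7 13)| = 10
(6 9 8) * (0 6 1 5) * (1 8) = [6, 5, 2, 3, 4, 0, 9, 7, 8, 1] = (0 6 9 1 5)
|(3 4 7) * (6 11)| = |(3 4 7)(6 11)| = 6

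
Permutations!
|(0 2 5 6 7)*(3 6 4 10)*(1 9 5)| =|(0 2 1 9 5 4 10 3 6 7)| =10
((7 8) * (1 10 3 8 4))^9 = (1 8)(3 4)(7 10)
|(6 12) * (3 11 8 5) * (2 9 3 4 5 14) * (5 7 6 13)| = 6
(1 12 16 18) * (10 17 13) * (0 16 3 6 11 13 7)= (0 16 18 1 12 3 6 11 13 10 17 7)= [16, 12, 2, 6, 4, 5, 11, 0, 8, 9, 17, 13, 3, 10, 14, 15, 18, 7, 1]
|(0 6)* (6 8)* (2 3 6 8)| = |(8)(0 2 3 6)| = 4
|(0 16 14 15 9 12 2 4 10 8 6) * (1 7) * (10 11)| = 12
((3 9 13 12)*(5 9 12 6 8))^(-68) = ((3 12)(5 9 13 6 8))^(-68) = (5 13 8 9 6)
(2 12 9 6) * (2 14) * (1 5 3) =(1 5 3)(2 12 9 6 14) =[0, 5, 12, 1, 4, 3, 14, 7, 8, 6, 10, 11, 9, 13, 2]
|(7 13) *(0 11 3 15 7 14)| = |(0 11 3 15 7 13 14)| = 7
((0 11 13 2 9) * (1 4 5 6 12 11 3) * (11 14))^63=((0 3 1 4 5 6 12 14 11 13 2 9))^63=(0 4 12 13)(1 6 11 9)(2 3 5 14)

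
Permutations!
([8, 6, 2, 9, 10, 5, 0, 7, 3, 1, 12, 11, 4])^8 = (0 3 1)(4 12 10)(6 8 9)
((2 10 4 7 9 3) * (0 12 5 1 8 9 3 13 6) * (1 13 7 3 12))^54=((0 1 8 9 7 12 5 13 6)(2 10 4 3))^54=(13)(2 4)(3 10)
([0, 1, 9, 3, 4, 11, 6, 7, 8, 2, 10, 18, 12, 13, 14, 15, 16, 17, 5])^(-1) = (2 9)(5 18 11)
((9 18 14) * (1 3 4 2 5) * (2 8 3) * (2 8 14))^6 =(1 18 4)(2 14 8)(3 5 9) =((1 8 3 4 14 9 18 2 5))^6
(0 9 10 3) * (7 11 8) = [9, 1, 2, 0, 4, 5, 6, 11, 7, 10, 3, 8] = (0 9 10 3)(7 11 8)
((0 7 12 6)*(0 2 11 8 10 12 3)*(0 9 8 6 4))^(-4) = (0 8)(2 6 11)(3 12)(4 9)(7 10)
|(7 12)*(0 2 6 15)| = 4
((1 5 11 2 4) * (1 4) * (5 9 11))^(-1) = (1 2 11 9)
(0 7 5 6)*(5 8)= (0 7 8 5 6)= [7, 1, 2, 3, 4, 6, 0, 8, 5]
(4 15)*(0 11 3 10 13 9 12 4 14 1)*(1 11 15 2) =(0 15 14 11 3 10 13 9 12 4 2 1) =[15, 0, 1, 10, 2, 5, 6, 7, 8, 12, 13, 3, 4, 9, 11, 14]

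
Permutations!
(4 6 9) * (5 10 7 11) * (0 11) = (0 11 5 10 7)(4 6 9) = [11, 1, 2, 3, 6, 10, 9, 0, 8, 4, 7, 5]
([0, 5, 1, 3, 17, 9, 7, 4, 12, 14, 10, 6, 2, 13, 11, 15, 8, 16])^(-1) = [0, 2, 12, 3, 7, 1, 11, 6, 16, 5, 10, 14, 8, 13, 9, 15, 17, 4]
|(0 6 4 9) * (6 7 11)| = |(0 7 11 6 4 9)| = 6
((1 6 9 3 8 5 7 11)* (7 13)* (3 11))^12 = (3 5 7 8 13)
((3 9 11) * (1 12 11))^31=(1 12 11 3 9)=((1 12 11 3 9))^31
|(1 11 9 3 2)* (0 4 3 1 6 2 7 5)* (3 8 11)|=18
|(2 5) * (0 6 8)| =6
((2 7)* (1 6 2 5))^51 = (1 6 2 7 5)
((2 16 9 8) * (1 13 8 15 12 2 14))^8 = (2 15 16 12 9)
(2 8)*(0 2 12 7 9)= (0 2 8 12 7 9)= [2, 1, 8, 3, 4, 5, 6, 9, 12, 0, 10, 11, 7]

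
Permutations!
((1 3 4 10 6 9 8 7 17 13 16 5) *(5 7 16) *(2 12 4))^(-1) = (1 5 13 17 7 16 8 9 6 10 4 12 2 3)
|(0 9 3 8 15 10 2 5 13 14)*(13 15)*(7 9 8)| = 12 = |(0 8 13 14)(2 5 15 10)(3 7 9)|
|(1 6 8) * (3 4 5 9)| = |(1 6 8)(3 4 5 9)| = 12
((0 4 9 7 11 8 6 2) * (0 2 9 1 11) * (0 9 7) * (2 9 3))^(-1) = ((0 4 1 11 8 6 7 3 2 9))^(-1) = (0 9 2 3 7 6 8 11 1 4)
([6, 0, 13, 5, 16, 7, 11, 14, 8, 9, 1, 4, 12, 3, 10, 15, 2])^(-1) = (0 1 10 14 7 5 3 13 2 16 4 11 6)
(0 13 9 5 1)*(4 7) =[13, 0, 2, 3, 7, 1, 6, 4, 8, 5, 10, 11, 12, 9] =(0 13 9 5 1)(4 7)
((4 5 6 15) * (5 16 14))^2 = ((4 16 14 5 6 15))^2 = (4 14 6)(5 15 16)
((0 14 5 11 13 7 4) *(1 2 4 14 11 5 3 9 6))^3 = ((0 11 13 7 14 3 9 6 1 2 4))^3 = (0 7 9 2 11 14 6 4 13 3 1)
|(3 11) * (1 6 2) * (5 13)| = 6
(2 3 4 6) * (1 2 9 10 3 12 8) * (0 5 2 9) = (0 5 2 12 8 1 9 10 3 4 6) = [5, 9, 12, 4, 6, 2, 0, 7, 1, 10, 3, 11, 8]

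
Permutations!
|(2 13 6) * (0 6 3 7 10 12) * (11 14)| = |(0 6 2 13 3 7 10 12)(11 14)| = 8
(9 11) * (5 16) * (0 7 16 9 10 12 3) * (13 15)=(0 7 16 5 9 11 10 12 3)(13 15)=[7, 1, 2, 0, 4, 9, 6, 16, 8, 11, 12, 10, 3, 15, 14, 13, 5]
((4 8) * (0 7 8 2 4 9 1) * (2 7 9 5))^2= (0 1 9)(2 7 5 4 8)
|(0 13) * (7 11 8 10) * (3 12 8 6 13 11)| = 20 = |(0 11 6 13)(3 12 8 10 7)|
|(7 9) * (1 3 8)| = |(1 3 8)(7 9)| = 6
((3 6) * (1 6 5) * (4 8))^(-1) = (1 5 3 6)(4 8)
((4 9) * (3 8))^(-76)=(9)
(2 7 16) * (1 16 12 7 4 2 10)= (1 16 10)(2 4)(7 12)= [0, 16, 4, 3, 2, 5, 6, 12, 8, 9, 1, 11, 7, 13, 14, 15, 10]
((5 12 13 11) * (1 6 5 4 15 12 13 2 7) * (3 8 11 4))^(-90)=(15)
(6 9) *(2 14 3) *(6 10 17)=(2 14 3)(6 9 10 17)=[0, 1, 14, 2, 4, 5, 9, 7, 8, 10, 17, 11, 12, 13, 3, 15, 16, 6]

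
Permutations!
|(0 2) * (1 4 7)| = 6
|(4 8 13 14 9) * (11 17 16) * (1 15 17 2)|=30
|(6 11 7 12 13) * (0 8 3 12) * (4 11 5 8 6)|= 10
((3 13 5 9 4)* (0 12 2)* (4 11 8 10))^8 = ((0 12 2)(3 13 5 9 11 8 10 4))^8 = (13)(0 2 12)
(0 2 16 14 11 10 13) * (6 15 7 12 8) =[2, 1, 16, 3, 4, 5, 15, 12, 6, 9, 13, 10, 8, 0, 11, 7, 14] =(0 2 16 14 11 10 13)(6 15 7 12 8)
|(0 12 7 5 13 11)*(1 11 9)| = 8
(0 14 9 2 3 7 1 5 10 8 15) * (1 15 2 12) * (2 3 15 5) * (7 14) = [7, 2, 15, 14, 4, 10, 6, 5, 3, 12, 8, 11, 1, 13, 9, 0] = (0 7 5 10 8 3 14 9 12 1 2 15)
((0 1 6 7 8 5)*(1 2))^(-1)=(0 5 8 7 6 1 2)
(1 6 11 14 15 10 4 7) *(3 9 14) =(1 6 11 3 9 14 15 10 4 7) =[0, 6, 2, 9, 7, 5, 11, 1, 8, 14, 4, 3, 12, 13, 15, 10]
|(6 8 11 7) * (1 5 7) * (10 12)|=6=|(1 5 7 6 8 11)(10 12)|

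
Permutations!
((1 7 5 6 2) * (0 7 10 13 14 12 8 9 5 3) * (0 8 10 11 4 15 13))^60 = (0 13 1 9)(2 8 10 15)(3 12 4 6)(5 7 14 11)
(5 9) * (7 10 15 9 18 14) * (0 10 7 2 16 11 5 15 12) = (0 10 12)(2 16 11 5 18 14)(9 15) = [10, 1, 16, 3, 4, 18, 6, 7, 8, 15, 12, 5, 0, 13, 2, 9, 11, 17, 14]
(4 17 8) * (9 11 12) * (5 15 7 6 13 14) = (4 17 8)(5 15 7 6 13 14)(9 11 12) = [0, 1, 2, 3, 17, 15, 13, 6, 4, 11, 10, 12, 9, 14, 5, 7, 16, 8]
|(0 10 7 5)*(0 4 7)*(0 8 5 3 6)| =|(0 10 8 5 4 7 3 6)| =8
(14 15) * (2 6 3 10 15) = (2 6 3 10 15 14) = [0, 1, 6, 10, 4, 5, 3, 7, 8, 9, 15, 11, 12, 13, 2, 14]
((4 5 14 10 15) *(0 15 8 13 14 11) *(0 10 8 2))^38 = ((0 15 4 5 11 10 2)(8 13 14))^38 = (0 5 2 4 10 15 11)(8 14 13)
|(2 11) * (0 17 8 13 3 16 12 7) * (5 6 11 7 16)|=10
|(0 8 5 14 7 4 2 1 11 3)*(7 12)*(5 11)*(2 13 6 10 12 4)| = |(0 8 11 3)(1 5 14 4 13 6 10 12 7 2)| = 20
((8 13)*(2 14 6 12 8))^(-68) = (2 8 6)(12 14 13)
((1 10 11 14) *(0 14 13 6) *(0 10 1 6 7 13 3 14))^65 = (14)(7 13)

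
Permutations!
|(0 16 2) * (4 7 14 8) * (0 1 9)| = |(0 16 2 1 9)(4 7 14 8)| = 20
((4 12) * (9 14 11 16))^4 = (16)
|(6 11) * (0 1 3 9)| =|(0 1 3 9)(6 11)| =4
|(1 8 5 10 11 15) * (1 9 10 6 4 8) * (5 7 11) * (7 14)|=10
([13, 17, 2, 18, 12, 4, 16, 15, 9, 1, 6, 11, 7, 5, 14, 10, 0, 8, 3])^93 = [4, 17, 2, 18, 15, 7, 13, 6, 9, 1, 0, 11, 10, 12, 14, 16, 5, 8, 3]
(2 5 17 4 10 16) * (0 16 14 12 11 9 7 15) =(0 16 2 5 17 4 10 14 12 11 9 7 15) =[16, 1, 5, 3, 10, 17, 6, 15, 8, 7, 14, 9, 11, 13, 12, 0, 2, 4]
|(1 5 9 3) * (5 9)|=|(1 9 3)|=3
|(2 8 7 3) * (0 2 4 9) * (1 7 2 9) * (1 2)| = 6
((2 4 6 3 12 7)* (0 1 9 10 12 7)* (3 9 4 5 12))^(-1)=(0 12 5 2 7 3 10 9 6 4 1)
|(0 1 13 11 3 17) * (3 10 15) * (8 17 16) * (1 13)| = 9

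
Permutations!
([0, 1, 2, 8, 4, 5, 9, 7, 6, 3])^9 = [0, 1, 2, 8, 4, 5, 9, 7, 6, 3]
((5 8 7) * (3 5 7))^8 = ((3 5 8))^8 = (3 8 5)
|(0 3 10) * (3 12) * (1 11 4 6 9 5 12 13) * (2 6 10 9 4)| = 8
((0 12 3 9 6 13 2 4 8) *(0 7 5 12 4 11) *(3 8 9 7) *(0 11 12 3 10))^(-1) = (0 10 8 12 2 13 6 9 4)(3 5 7)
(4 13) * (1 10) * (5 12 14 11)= (1 10)(4 13)(5 12 14 11)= [0, 10, 2, 3, 13, 12, 6, 7, 8, 9, 1, 5, 14, 4, 11]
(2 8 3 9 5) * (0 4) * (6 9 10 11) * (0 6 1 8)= (0 4 6 9 5 2)(1 8 3 10 11)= [4, 8, 0, 10, 6, 2, 9, 7, 3, 5, 11, 1]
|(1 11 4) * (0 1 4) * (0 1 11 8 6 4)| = |(0 11 1 8 6 4)| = 6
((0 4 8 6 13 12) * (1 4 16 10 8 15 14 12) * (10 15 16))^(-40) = ((0 10 8 6 13 1 4 16 15 14 12))^(-40) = (0 13 15 10 1 14 8 4 12 6 16)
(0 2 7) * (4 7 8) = (0 2 8 4 7) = [2, 1, 8, 3, 7, 5, 6, 0, 4]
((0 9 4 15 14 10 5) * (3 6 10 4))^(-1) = (0 5 10 6 3 9)(4 14 15)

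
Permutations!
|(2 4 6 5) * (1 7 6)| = 6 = |(1 7 6 5 2 4)|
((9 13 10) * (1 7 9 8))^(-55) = ((1 7 9 13 10 8))^(-55) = (1 8 10 13 9 7)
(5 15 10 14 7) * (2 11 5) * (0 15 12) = (0 15 10 14 7 2 11 5 12) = [15, 1, 11, 3, 4, 12, 6, 2, 8, 9, 14, 5, 0, 13, 7, 10]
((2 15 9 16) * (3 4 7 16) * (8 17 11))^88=((2 15 9 3 4 7 16)(8 17 11))^88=(2 4 15 7 9 16 3)(8 17 11)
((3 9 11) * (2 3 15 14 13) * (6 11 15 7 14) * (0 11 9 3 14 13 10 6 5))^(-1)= (0 5 15 9 6 10 14 2 13 7 11)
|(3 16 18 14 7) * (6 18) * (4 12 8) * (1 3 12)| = 10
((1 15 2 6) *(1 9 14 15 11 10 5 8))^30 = (15)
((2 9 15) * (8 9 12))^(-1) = ((2 12 8 9 15))^(-1) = (2 15 9 8 12)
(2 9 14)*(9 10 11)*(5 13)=[0, 1, 10, 3, 4, 13, 6, 7, 8, 14, 11, 9, 12, 5, 2]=(2 10 11 9 14)(5 13)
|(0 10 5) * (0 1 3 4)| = |(0 10 5 1 3 4)| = 6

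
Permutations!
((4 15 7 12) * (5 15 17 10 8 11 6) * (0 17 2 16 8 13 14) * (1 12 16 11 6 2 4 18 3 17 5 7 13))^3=((0 5 15 13 14)(1 12 18 3 17 10)(2 11)(6 7 16 8))^3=(0 13 5 14 15)(1 3)(2 11)(6 8 16 7)(10 18)(12 17)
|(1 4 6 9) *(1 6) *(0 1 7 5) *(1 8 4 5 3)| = |(0 8 4 7 3 1 5)(6 9)| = 14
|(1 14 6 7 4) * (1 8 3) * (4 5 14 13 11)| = |(1 13 11 4 8 3)(5 14 6 7)| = 12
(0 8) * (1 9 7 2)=(0 8)(1 9 7 2)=[8, 9, 1, 3, 4, 5, 6, 2, 0, 7]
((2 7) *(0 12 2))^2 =(0 2)(7 12)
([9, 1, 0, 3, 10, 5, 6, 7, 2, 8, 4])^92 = [0, 1, 2, 3, 4, 5, 6, 7, 8, 9, 10]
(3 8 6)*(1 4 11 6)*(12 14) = [0, 4, 2, 8, 11, 5, 3, 7, 1, 9, 10, 6, 14, 13, 12] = (1 4 11 6 3 8)(12 14)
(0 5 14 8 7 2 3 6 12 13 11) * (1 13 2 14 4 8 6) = (0 5 4 8 7 14 6 12 2 3 1 13 11) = [5, 13, 3, 1, 8, 4, 12, 14, 7, 9, 10, 0, 2, 11, 6]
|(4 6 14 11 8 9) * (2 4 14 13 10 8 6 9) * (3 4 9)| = 8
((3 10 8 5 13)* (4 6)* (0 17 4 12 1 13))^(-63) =(0 6 13 8 17 12 3 5 4 1 10)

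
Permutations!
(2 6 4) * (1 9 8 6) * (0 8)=(0 8 6 4 2 1 9)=[8, 9, 1, 3, 2, 5, 4, 7, 6, 0]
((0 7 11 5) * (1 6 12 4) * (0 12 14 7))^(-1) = ((1 6 14 7 11 5 12 4))^(-1) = (1 4 12 5 11 7 14 6)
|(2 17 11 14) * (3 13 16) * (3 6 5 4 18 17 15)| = 12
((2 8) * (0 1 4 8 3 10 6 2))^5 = ((0 1 4 8)(2 3 10 6))^5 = (0 1 4 8)(2 3 10 6)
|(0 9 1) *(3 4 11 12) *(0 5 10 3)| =9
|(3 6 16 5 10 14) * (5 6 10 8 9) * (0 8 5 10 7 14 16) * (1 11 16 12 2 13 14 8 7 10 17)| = 18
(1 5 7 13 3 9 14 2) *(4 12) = [0, 5, 1, 9, 12, 7, 6, 13, 8, 14, 10, 11, 4, 3, 2] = (1 5 7 13 3 9 14 2)(4 12)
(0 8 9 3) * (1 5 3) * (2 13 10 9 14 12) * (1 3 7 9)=[8, 5, 13, 0, 4, 7, 6, 9, 14, 3, 1, 11, 2, 10, 12]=(0 8 14 12 2 13 10 1 5 7 9 3)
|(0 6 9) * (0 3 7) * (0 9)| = |(0 6)(3 7 9)| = 6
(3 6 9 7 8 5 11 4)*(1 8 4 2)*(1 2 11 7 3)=(11)(1 8 5 7 4)(3 6 9)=[0, 8, 2, 6, 1, 7, 9, 4, 5, 3, 10, 11]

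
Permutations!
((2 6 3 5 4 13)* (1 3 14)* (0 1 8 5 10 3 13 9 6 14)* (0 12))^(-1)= ((0 1 13 2 14 8 5 4 9 6 12)(3 10))^(-1)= (0 12 6 9 4 5 8 14 2 13 1)(3 10)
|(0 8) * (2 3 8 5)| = |(0 5 2 3 8)| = 5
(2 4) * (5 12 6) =[0, 1, 4, 3, 2, 12, 5, 7, 8, 9, 10, 11, 6] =(2 4)(5 12 6)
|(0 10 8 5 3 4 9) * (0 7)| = |(0 10 8 5 3 4 9 7)| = 8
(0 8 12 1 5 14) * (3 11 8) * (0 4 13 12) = [3, 5, 2, 11, 13, 14, 6, 7, 0, 9, 10, 8, 1, 12, 4] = (0 3 11 8)(1 5 14 4 13 12)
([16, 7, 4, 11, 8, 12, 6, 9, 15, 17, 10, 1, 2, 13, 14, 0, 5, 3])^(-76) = [2, 9, 0, 1, 16, 8, 6, 17, 5, 3, 10, 7, 15, 13, 14, 12, 4, 11]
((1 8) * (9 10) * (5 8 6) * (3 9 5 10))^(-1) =((1 6 10 5 8)(3 9))^(-1) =(1 8 5 10 6)(3 9)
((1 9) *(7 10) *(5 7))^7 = ((1 9)(5 7 10))^7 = (1 9)(5 7 10)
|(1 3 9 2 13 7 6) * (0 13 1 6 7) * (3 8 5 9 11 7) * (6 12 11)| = |(0 13)(1 8 5 9 2)(3 6 12 11 7)| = 10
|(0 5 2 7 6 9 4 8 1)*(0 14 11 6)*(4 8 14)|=28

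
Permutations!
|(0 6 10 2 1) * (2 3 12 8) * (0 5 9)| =|(0 6 10 3 12 8 2 1 5 9)| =10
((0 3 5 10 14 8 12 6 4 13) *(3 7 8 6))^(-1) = (0 13 4 6 14 10 5 3 12 8 7)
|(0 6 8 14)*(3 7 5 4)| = 4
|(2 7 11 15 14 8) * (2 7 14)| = 6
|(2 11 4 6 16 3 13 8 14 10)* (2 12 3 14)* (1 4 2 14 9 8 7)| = |(1 4 6 16 9 8 14 10 12 3 13 7)(2 11)| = 12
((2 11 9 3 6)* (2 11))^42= ((3 6 11 9))^42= (3 11)(6 9)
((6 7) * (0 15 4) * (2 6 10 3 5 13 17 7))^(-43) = ((0 15 4)(2 6)(3 5 13 17 7 10))^(-43) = (0 4 15)(2 6)(3 10 7 17 13 5)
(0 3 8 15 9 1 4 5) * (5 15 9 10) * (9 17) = (0 3 8 17 9 1 4 15 10 5) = [3, 4, 2, 8, 15, 0, 6, 7, 17, 1, 5, 11, 12, 13, 14, 10, 16, 9]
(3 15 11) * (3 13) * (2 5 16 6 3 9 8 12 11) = (2 5 16 6 3 15)(8 12 11 13 9) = [0, 1, 5, 15, 4, 16, 3, 7, 12, 8, 10, 13, 11, 9, 14, 2, 6]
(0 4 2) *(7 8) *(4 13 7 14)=(0 13 7 8 14 4 2)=[13, 1, 0, 3, 2, 5, 6, 8, 14, 9, 10, 11, 12, 7, 4]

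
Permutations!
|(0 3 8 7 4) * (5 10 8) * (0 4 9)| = |(0 3 5 10 8 7 9)| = 7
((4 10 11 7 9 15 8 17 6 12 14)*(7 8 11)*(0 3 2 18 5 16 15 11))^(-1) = (0 15 16 5 18 2 3)(4 14 12 6 17 8 11 9 7 10)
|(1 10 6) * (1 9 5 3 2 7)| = 8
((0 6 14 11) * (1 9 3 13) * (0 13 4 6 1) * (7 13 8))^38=(0 6 13 4 7 3 8 9 11 1 14)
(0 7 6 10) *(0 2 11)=[7, 1, 11, 3, 4, 5, 10, 6, 8, 9, 2, 0]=(0 7 6 10 2 11)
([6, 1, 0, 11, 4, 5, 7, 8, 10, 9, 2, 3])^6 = [0, 1, 2, 3, 4, 5, 6, 7, 8, 9, 10, 11]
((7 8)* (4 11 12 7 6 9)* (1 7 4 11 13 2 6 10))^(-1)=(1 10 8 7)(2 13 4 12 11 9 6)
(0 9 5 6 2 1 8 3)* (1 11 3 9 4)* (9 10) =(0 4 1 8 10 9 5 6 2 11 3) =[4, 8, 11, 0, 1, 6, 2, 7, 10, 5, 9, 3]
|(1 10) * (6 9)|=2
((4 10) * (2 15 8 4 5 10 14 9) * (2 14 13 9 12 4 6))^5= (2 15 8 6)(5 10)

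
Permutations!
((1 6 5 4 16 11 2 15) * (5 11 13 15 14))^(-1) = ((1 6 11 2 14 5 4 16 13 15))^(-1) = (1 15 13 16 4 5 14 2 11 6)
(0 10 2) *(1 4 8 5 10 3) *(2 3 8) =(0 8 5 10 3 1 4 2) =[8, 4, 0, 1, 2, 10, 6, 7, 5, 9, 3]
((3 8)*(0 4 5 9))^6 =((0 4 5 9)(3 8))^6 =(0 5)(4 9)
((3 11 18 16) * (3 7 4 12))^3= (3 16 12 18 4 11 7)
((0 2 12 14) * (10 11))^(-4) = (14) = ((0 2 12 14)(10 11))^(-4)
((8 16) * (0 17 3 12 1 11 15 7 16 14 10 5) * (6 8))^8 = (0 16 3 8 1 10 15)(5 7 17 6 12 14 11)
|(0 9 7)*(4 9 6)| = 5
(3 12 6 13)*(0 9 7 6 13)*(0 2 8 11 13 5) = (0 9 7 6 2 8 11 13 3 12 5) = [9, 1, 8, 12, 4, 0, 2, 6, 11, 7, 10, 13, 5, 3]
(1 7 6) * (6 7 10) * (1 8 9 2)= (1 10 6 8 9 2)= [0, 10, 1, 3, 4, 5, 8, 7, 9, 2, 6]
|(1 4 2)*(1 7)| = |(1 4 2 7)| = 4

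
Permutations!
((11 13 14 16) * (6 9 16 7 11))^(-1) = (6 16 9)(7 14 13 11) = ((6 9 16)(7 11 13 14))^(-1)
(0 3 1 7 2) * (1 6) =(0 3 6 1 7 2) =[3, 7, 0, 6, 4, 5, 1, 2]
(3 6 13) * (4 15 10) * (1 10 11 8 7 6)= [0, 10, 2, 1, 15, 5, 13, 6, 7, 9, 4, 8, 12, 3, 14, 11]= (1 10 4 15 11 8 7 6 13 3)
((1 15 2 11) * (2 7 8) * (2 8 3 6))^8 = (1 15 7 3 6 2 11)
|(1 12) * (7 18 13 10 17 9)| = 6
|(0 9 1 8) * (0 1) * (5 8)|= |(0 9)(1 5 8)|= 6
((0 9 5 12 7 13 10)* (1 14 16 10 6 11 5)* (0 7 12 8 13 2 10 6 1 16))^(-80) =(16)(2 10 7)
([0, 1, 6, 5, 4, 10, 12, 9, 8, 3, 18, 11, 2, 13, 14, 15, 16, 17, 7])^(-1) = (2 12 6)(3 9 7 18 10 5)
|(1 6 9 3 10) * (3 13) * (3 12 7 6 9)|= 8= |(1 9 13 12 7 6 3 10)|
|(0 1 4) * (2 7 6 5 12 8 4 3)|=10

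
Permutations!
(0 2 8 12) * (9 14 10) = [2, 1, 8, 3, 4, 5, 6, 7, 12, 14, 9, 11, 0, 13, 10] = (0 2 8 12)(9 14 10)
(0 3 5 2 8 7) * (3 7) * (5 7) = [5, 1, 8, 7, 4, 2, 6, 0, 3] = (0 5 2 8 3 7)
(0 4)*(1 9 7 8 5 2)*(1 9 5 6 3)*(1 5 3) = (0 4)(1 3 5 2 9 7 8 6) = [4, 3, 9, 5, 0, 2, 1, 8, 6, 7]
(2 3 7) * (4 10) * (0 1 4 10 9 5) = [1, 4, 3, 7, 9, 0, 6, 2, 8, 5, 10] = (10)(0 1 4 9 5)(2 3 7)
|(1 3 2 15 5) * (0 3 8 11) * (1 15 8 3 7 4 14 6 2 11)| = |(0 7 4 14 6 2 8 1 3 11)(5 15)| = 10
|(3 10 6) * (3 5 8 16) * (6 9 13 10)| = |(3 6 5 8 16)(9 13 10)| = 15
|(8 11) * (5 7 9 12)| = 4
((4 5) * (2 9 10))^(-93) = (10)(4 5)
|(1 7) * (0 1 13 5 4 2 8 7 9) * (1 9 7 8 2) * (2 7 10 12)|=8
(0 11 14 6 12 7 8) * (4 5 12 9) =(0 11 14 6 9 4 5 12 7 8) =[11, 1, 2, 3, 5, 12, 9, 8, 0, 4, 10, 14, 7, 13, 6]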